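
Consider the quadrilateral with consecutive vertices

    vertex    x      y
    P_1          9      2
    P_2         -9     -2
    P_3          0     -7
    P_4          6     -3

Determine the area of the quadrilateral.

72

Apply the shoelace (surveyor's) formula: 2A = Σ (x_i·y_{i+1} − x_{i+1}·y_i), indices taken mod 4.
Σ = (0) + (63) + (42) + (39) = 144
Area = |Σ|/2 = 72.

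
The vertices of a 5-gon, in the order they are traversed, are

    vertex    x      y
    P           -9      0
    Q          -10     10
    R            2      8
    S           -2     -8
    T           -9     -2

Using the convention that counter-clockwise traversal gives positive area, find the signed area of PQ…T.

-138

Σ = (-90) + (-100) + (0) + (-68) + (-18) = -276
Signed area = Σ/2 = -138 (negative ⇒ clockwise traversal).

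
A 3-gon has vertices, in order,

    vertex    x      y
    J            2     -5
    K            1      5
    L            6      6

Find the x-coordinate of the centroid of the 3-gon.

3

Apply the shoelace (surveyor's) formula. First the cross-terms c_i = x_i·y_{i+1} − x_{i+1}·y_i:
  15, -24, -42  ⇒  2A = -51, A = -25.5.
Then Σ (x_i + x_{i+1})·c_i = -459, so x̄ = -459 / (6·(-25.5)) = 3.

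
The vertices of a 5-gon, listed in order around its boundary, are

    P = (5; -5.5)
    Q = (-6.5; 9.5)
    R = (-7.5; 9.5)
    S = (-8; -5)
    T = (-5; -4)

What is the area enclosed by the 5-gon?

94.625

Apply the shoelace formula: 2A = Σ (x_i·y_{i+1} − x_{i+1}·y_i), indices taken mod 5.
Cross-terms: 11.75, 9.5, 113.5, 7, 47.5  ⇒  Σ = 189.25
Area = |Σ|/2 = 94.625.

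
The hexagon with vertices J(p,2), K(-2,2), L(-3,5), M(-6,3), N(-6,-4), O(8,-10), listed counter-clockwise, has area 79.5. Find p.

The doubled signed area Σ (x_i y_{i+1} − x_{i+1} y_i) is linear in p.
With p=0 it equals 171; the coefficient of p is 12 (from the two edges through J).
So 12·p + 171 = 2·79.5 = 159 ⇒ p = -1.

-1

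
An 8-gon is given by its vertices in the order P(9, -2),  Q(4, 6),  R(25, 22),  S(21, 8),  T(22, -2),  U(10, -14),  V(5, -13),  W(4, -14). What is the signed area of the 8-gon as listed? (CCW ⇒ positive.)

Apply the surveyor's formula: 2A = Σ (x_i·y_{i+1} − x_{i+1}·y_i), indices taken mod 8.
Cross-terms: 62, -62, -262, -218, -288, -60, -18, 118  ⇒  Σ = -728
Signed area = Σ/2 = -364 (negative ⇒ clockwise traversal).

-364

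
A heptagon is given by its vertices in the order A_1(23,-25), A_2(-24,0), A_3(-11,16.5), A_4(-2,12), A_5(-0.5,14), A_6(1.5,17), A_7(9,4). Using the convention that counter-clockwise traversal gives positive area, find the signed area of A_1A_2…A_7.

-805.25

Cross-terms: -600, -396, -99, -22, -29.5, -147, -317  ⇒  Σ = -1610.5
Signed area = Σ/2 = -805.25 (negative ⇒ clockwise traversal).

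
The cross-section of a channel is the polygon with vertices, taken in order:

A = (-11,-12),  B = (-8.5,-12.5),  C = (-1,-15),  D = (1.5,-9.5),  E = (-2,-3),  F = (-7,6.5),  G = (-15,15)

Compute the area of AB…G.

231.25

Apply the shoelace (surveyor's) formula: 2A = Σ (x_i·y_{i+1} − x_{i+1}·y_i), indices taken mod 7.
Σ = (35.5) + (115) + (32) + (-23.5) + (-34) + (-7.5) + (345) = 462.5
Area = |Σ|/2 = 231.25.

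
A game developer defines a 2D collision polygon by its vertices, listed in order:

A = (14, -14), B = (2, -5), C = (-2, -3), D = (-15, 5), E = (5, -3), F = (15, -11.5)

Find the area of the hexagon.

Apply the shoelace formula: 2A = Σ (x_i·y_{i+1} − x_{i+1}·y_i), indices taken mod 6.
A→B: (14)(-5) − (2)(-14) = -42
B→C: (2)(-3) − (-2)(-5) = -16
C→D: (-2)(5) − (-15)(-3) = -55
D→E: (-15)(-3) − (5)(5) = 20
E→F: (5)(-11.5) − (15)(-3) = -12.5
F→A: (15)(-14) − (14)(-11.5) = -49
Σ = -154.5
Area = |Σ|/2 = 77.25.

77.25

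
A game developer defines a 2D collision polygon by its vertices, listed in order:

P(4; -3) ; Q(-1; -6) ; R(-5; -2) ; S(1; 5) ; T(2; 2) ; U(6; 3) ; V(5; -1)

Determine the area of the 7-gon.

62

Apply Gauss's area formula: 2A = Σ (x_i·y_{i+1} − x_{i+1}·y_i), indices taken mod 7.
P→Q: (4)(-6) − (-1)(-3) = -27
Q→R: (-1)(-2) − (-5)(-6) = -28
R→S: (-5)(5) − (1)(-2) = -23
S→T: (1)(2) − (2)(5) = -8
T→U: (2)(3) − (6)(2) = -6
U→V: (6)(-1) − (5)(3) = -21
V→P: (5)(-3) − (4)(-1) = -11
Σ = -124
Area = |Σ|/2 = 62.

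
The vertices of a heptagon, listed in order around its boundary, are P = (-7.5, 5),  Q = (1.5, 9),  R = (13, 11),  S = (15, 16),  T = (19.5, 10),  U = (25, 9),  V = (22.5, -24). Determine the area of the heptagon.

Apply the surveyor's formula: 2A = Σ (x_i·y_{i+1} − x_{i+1}·y_i), indices taken mod 7.
Cross-terms: -75, -100.5, 43, -162, -74.5, -802.5, -67.5  ⇒  Σ = -1239
Area = |Σ|/2 = 619.5.

619.5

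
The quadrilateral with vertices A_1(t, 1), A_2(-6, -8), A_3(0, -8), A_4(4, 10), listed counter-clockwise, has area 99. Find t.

-6

Write out the shoelace sum; only the two edges meeting at A_1 involve t:
2·Area = [(4·1 − t·10) + (t·(-8) − (-6)·1)] + 80
       = -18·t + 90 = 198
⇒ t = -6.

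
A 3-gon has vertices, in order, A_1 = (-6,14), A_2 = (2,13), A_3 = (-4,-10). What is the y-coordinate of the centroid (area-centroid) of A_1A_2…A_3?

Apply the shoelace (surveyor's) formula. First the cross-terms c_i = x_i·y_{i+1} − x_{i+1}·y_i:
  -106, 32, -116  ⇒  2A = -190, A = -95.
Then Σ (y_i + y_{i+1})·c_i = -3230, so ȳ = -3230 / (6·(-95)) = 17/3.

17/3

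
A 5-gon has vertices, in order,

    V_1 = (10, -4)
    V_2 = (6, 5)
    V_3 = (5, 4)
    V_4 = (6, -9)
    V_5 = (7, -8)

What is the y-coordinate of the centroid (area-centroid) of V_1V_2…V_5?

Apply the shoelace (surveyor's) formula. First the cross-terms c_i = x_i·y_{i+1} − x_{i+1}·y_i:
  74, -1, -69, 15, 52  ⇒  2A = 71, A = 35.5.
Then Σ (y_i + y_{i+1})·c_i = -469, so ȳ = -469 / (6·35.5) = -469/213.

-469/213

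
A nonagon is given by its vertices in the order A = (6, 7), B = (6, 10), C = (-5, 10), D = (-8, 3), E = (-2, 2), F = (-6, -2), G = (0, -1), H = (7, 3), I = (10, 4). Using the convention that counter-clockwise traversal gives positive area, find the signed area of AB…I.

Cross-terms: 18, 110, 65, -10, 16, 6, 7, -2, 46  ⇒  Σ = 256
Signed area = Σ/2 = 128 (positive ⇒ counter-clockwise traversal).

128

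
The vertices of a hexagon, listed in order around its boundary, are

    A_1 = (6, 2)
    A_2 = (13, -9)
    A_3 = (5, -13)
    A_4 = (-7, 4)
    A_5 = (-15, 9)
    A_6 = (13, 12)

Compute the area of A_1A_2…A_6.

310.5

Cross-terms: -80, -124, -71, -3, -297, -46  ⇒  Σ = -621
Area = |Σ|/2 = 310.5.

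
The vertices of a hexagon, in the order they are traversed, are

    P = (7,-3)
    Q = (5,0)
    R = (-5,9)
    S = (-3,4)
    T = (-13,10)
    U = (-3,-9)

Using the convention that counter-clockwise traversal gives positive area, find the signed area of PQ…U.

Apply Gauss's area formula: 2A = Σ (x_i·y_{i+1} − x_{i+1}·y_i), indices taken mod 6.
Σ = (15) + (45) + (7) + (22) + (147) + (72) = 308
Signed area = Σ/2 = 154 (positive ⇒ counter-clockwise traversal).

154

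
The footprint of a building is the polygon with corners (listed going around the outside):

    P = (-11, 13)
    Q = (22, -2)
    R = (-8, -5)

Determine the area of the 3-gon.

Apply the shoelace formula: 2A = Σ (x_i·y_{i+1} − x_{i+1}·y_i), indices taken mod 3.
Σ = (-264) + (-126) + (-159) = -549
Area = |Σ|/2 = 274.5.

274.5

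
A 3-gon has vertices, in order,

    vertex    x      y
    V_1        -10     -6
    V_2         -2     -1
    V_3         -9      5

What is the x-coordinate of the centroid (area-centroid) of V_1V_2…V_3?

Apply the shoelace formula. First the cross-terms c_i = x_i·y_{i+1} − x_{i+1}·y_i:
  -2, -19, 104  ⇒  2A = 83, A = 41.5.
Then Σ (x_i + x_{i+1})·c_i = -1743, so x̄ = -1743 / (6·41.5) = -7.

-7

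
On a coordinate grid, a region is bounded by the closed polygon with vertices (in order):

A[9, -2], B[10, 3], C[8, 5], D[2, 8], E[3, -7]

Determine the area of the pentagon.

73

Apply Gauss's area formula: 2A = Σ (x_i·y_{i+1} − x_{i+1}·y_i), indices taken mod 5.
Σ = (47) + (26) + (54) + (-38) + (57) = 146
Area = |Σ|/2 = 73.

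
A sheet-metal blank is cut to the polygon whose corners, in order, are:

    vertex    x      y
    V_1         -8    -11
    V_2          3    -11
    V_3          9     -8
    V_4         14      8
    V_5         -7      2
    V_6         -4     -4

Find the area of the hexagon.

256

Apply Gauss's area formula: 2A = Σ (x_i·y_{i+1} − x_{i+1}·y_i), indices taken mod 6.
Cross-terms: 121, 75, 184, 84, 36, 12  ⇒  Σ = 512
Area = |Σ|/2 = 256.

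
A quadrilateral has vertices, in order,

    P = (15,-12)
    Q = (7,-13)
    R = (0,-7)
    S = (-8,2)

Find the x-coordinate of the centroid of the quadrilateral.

Apply the shoelace (surveyor's) formula. First the cross-terms c_i = x_i·y_{i+1} − x_{i+1}·y_i:
  -111, -49, -56, 66  ⇒  2A = -150, A = -75.
Then Σ (x_i + x_{i+1})·c_i = -1875, so x̄ = -1875 / (6·(-75)) = 25/6.

25/6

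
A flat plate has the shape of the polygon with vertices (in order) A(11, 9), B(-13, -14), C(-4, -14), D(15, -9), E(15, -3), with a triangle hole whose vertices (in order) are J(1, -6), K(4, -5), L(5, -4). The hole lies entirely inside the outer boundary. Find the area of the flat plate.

295.5

Outer boundary:
Apply the surveyor's formula: 2A = Σ (x_i·y_{i+1} − x_{i+1}·y_i), indices taken mod 5.
Σ = (-37) + (126) + (246) + (90) + (168) = 593
Area = |Σ|/2 = 296.5.
Hole:
Apply the shoelace formula: 2A = Σ (x_i·y_{i+1} − x_{i+1}·y_i), indices taken mod 3.
Cross-terms: 19, 9, -26  ⇒  Σ = 2
Area = |Σ|/2 = 1.
Net area = 296.5 − 1 = 295.5.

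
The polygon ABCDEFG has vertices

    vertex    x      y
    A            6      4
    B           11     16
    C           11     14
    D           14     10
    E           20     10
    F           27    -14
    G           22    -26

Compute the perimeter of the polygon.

|AB| = √((5)² + (12)²) = √169 = 13
|BC| = √((0)² + (-2)²) = √4 = 2
|CD| = √((3)² + (-4)²) = √25 = 5
|DE| = √((6)² + (0)²) = √36 = 6
|EF| = √((7)² + (-24)²) = √625 = 25
|FG| = √((-5)² + (-12)²) = √169 = 13
|GA| = √((-16)² + (30)²) = √1156 = 34
Perimeter = 13 + 2 + 5 + 6 + 25 + 13 + 34 = 98.

98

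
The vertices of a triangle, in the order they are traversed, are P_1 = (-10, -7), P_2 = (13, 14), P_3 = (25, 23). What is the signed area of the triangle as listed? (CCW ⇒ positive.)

Apply Gauss's area formula: 2A = Σ (x_i·y_{i+1} − x_{i+1}·y_i), indices taken mod 3.
P_1→P_2: (-10)(14) − (13)(-7) = -49
P_2→P_3: (13)(23) − (25)(14) = -51
P_3→P_1: (25)(-7) − (-10)(23) = 55
Σ = -45
Signed area = Σ/2 = -22.5 (negative ⇒ clockwise traversal).

-22.5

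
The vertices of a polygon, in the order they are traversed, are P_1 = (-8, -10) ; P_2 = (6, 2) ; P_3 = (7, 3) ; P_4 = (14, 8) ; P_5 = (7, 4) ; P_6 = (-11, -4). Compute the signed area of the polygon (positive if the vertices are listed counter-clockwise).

78

Apply the shoelace formula: 2A = Σ (x_i·y_{i+1} − x_{i+1}·y_i), indices taken mod 6.
P_1→P_2: (-8)(2) − (6)(-10) = 44
P_2→P_3: (6)(3) − (7)(2) = 4
P_3→P_4: (7)(8) − (14)(3) = 14
P_4→P_5: (14)(4) − (7)(8) = 0
P_5→P_6: (7)(-4) − (-11)(4) = 16
P_6→P_1: (-11)(-10) − (-8)(-4) = 78
Σ = 156
Signed area = Σ/2 = 78 (positive ⇒ counter-clockwise traversal).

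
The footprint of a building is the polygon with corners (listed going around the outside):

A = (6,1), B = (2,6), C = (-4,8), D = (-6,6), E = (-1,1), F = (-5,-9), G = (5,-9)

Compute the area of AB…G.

130.5

Apply the shoelace formula: 2A = Σ (x_i·y_{i+1} − x_{i+1}·y_i), indices taken mod 7.
Σ = (34) + (40) + (24) + (0) + (14) + (90) + (59) = 261
Area = |Σ|/2 = 130.5.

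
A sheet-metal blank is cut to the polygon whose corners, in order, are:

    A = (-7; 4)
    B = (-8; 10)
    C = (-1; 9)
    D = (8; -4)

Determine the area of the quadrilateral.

Σ = (-38) + (-62) + (-68) + (4) = -164
Area = |Σ|/2 = 82.

82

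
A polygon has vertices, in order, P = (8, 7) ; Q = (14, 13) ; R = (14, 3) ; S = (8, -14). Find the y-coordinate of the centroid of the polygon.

Apply Gauss's area formula. First the cross-terms c_i = x_i·y_{i+1} − x_{i+1}·y_i:
  6, -140, -220, 168  ⇒  2A = -186, A = -93.
Then Σ (y_i + y_{i+1})·c_i = -876, so ȳ = -876 / (6·(-93)) = 146/93.

146/93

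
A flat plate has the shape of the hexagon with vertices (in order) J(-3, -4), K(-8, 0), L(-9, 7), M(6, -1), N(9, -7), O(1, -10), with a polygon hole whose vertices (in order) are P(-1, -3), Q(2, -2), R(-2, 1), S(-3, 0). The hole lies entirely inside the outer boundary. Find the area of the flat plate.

126.5

Outer boundary:
Apply Gauss's area formula: 2A = Σ (x_i·y_{i+1} − x_{i+1}·y_i), indices taken mod 6.
Σ = (-32) + (-56) + (-33) + (-33) + (-83) + (-34) = -271
Area = |Σ|/2 = 135.5.
Hole:
Apply the surveyor's formula: 2A = Σ (x_i·y_{i+1} − x_{i+1}·y_i), indices taken mod 4.
Σ = (8) + (-2) + (3) + (9) = 18
Area = |Σ|/2 = 9.
Net area = 135.5 − 9 = 126.5.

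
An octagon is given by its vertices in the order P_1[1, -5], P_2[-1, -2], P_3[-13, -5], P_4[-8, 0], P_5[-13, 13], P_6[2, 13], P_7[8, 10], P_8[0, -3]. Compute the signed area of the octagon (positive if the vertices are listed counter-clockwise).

Σ = (-7) + (-21) + (-40) + (-104) + (-195) + (-84) + (-24) + (3) = -472
Signed area = Σ/2 = -236 (negative ⇒ clockwise traversal).

-236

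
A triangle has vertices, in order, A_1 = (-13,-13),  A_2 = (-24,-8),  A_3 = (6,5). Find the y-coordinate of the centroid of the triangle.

-16/3

Apply the shoelace formula. First the cross-terms c_i = x_i·y_{i+1} − x_{i+1}·y_i:
  -208, -72, -13  ⇒  2A = -293, A = -146.5.
Then Σ (y_i + y_{i+1})·c_i = 4688, so ȳ = 4688 / (6·(-146.5)) = -16/3.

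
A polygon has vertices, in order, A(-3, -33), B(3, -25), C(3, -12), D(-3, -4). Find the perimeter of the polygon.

62

|AB| = √((6)² + (8)²) = √100 = 10
|BC| = √((0)² + (13)²) = √169 = 13
|CD| = √((-6)² + (8)²) = √100 = 10
|DA| = √((0)² + (-29)²) = √841 = 29
Perimeter = 10 + 13 + 10 + 29 = 62.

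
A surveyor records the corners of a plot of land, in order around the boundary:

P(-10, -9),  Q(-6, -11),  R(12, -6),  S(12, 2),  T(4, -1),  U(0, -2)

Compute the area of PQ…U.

Apply the shoelace formula: 2A = Σ (x_i·y_{i+1} − x_{i+1}·y_i), indices taken mod 6.
P→Q: (-10)(-11) − (-6)(-9) = 56
Q→R: (-6)(-6) − (12)(-11) = 168
R→S: (12)(2) − (12)(-6) = 96
S→T: (12)(-1) − (4)(2) = -20
T→U: (4)(-2) − (0)(-1) = -8
U→P: (0)(-9) − (-10)(-2) = -20
Σ = 272
Area = |Σ|/2 = 136.

136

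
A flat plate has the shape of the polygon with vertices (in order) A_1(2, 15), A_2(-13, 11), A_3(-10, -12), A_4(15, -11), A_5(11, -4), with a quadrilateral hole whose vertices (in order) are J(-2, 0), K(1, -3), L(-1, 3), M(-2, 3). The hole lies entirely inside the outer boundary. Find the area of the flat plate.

Outer boundary:
Cross-terms: 217, 266, 290, 61, 173  ⇒  Σ = 1007
Area = |Σ|/2 = 503.5.
Hole:
Apply the shoelace formula: 2A = Σ (x_i·y_{i+1} − x_{i+1}·y_i), indices taken mod 4.
J→K: (-2)(-3) − (1)(0) = 6
K→L: (1)(3) − (-1)(-3) = 0
L→M: (-1)(3) − (-2)(3) = 3
M→J: (-2)(0) − (-2)(3) = 6
Σ = 15
Area = |Σ|/2 = 7.5.
Net area = 503.5 − 7.5 = 496.

496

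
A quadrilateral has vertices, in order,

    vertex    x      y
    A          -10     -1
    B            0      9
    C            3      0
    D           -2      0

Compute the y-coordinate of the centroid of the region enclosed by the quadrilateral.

193/69

Apply the shoelace (surveyor's) formula. First the cross-terms c_i = x_i·y_{i+1} − x_{i+1}·y_i:
  -90, -27, 0, 2  ⇒  2A = -115, A = -57.5.
Then Σ (y_i + y_{i+1})·c_i = -965, so ȳ = -965 / (6·(-57.5)) = 193/69.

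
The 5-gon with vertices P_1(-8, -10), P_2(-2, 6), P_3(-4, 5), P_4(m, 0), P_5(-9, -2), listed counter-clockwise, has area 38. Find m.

Write out the shoelace sum; only the two edges meeting at P_4 involve m:
2·Area = [((-4)·0 − m·5) + (m·(-2) − (-9)·0)] + 20
       = -7·m + 20 = 76
⇒ m = -8.

-8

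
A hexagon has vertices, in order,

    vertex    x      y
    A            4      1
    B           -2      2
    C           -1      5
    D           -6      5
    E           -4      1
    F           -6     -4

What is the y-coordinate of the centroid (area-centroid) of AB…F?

Apply the shoelace formula. First the cross-terms c_i = x_i·y_{i+1} − x_{i+1}·y_i:
  10, -8, 25, 14, 22, 10  ⇒  2A = 73, A = 36.5.
Then Σ (y_i + y_{i+1})·c_i = 212, so ȳ = 212 / (6·36.5) = 212/219.

212/219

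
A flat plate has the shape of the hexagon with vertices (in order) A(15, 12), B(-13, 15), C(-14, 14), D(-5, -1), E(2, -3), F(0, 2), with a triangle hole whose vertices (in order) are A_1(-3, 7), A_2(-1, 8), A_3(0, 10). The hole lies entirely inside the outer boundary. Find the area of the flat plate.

Outer boundary:
Apply the shoelace formula: 2A = Σ (x_i·y_{i+1} − x_{i+1}·y_i), indices taken mod 6.
Σ = (381) + (28) + (84) + (17) + (4) + (-30) = 484
Area = |Σ|/2 = 242.
Hole:
Σ = (-17) + (-10) + (30) = 3
Area = |Σ|/2 = 1.5.
Net area = 242 − 1.5 = 240.5.

240.5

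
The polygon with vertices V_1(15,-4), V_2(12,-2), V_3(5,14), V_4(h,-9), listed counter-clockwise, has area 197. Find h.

-6

The doubled signed area Σ (x_i y_{i+1} − x_{i+1} y_i) is linear in h.
With h=0 it equals 286; the coefficient of h is -18 (from the two edges through V_4).
So -18·h + 286 = 2·197 = 394 ⇒ h = -6.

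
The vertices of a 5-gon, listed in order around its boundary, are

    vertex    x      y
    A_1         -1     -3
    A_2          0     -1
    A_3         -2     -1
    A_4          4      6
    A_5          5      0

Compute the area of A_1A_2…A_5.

27

Apply Gauss's area formula: 2A = Σ (x_i·y_{i+1} − x_{i+1}·y_i), indices taken mod 5.
A_1→A_2: (-1)(-1) − (0)(-3) = 1
A_2→A_3: (0)(-1) − (-2)(-1) = -2
A_3→A_4: (-2)(6) − (4)(-1) = -8
A_4→A_5: (4)(0) − (5)(6) = -30
A_5→A_1: (5)(-3) − (-1)(0) = -15
Σ = -54
Area = |Σ|/2 = 27.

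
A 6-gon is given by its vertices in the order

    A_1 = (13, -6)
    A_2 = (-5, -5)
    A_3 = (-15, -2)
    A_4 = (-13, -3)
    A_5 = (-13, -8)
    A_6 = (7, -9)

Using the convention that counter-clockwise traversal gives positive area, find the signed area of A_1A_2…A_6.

Σ = (-95) + (-65) + (19) + (65) + (173) + (75) = 172
Signed area = Σ/2 = 86 (positive ⇒ counter-clockwise traversal).

86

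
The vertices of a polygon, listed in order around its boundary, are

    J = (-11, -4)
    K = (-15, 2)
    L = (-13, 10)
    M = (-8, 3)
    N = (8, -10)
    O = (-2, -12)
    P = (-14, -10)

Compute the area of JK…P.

213.5

Apply the shoelace (surveyor's) formula: 2A = Σ (x_i·y_{i+1} − x_{i+1}·y_i), indices taken mod 7.
Σ = (-82) + (-124) + (41) + (56) + (-116) + (-148) + (-54) = -427
Area = |Σ|/2 = 213.5.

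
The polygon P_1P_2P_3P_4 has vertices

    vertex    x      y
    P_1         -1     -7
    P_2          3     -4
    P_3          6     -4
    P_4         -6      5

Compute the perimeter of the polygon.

|P_1P_2| = √((4)² + (3)²) = √25 = 5
|P_2P_3| = √((3)² + (0)²) = √9 = 3
|P_3P_4| = √((-12)² + (9)²) = √225 = 15
|P_4P_1| = √((5)² + (-12)²) = √169 = 13
Perimeter = 5 + 3 + 15 + 13 = 36.

36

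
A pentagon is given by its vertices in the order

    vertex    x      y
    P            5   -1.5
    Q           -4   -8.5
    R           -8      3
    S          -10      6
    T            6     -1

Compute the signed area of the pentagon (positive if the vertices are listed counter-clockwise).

-88.25

Σ = (-48.5) + (-80) + (-18) + (-26) + (-4) = -176.5
Signed area = Σ/2 = -88.25 (negative ⇒ clockwise traversal).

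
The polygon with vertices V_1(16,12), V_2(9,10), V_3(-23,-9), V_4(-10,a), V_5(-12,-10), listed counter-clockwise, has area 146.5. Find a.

The doubled signed area Σ (x_i y_{i+1} − x_{i+1} y_i) is linear in a.
With a=0 it equals 227; the coefficient of a is -11 (from the two edges through V_4).
So -11·a + 227 = 2·146.5 = 293 ⇒ a = -6.

-6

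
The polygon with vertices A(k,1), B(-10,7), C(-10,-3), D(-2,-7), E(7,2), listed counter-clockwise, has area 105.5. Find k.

The doubled signed area Σ (x_i y_{i+1} − x_{i+1} y_i) is linear in k.
With k=0 it equals 226; the coefficient of k is 5 (from the two edges through A).
So 5·k + 226 = 2·105.5 = 211 ⇒ k = -3.

-3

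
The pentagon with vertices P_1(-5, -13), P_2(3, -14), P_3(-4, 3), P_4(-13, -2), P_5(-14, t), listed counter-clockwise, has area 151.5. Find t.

-5

The doubled signed area Σ (x_i y_{i+1} − x_{i+1} y_i) is linear in t.
With t=0 it equals 263; the coefficient of t is -8 (from the two edges through P_5).
So -8·t + 263 = 2·151.5 = 303 ⇒ t = -5.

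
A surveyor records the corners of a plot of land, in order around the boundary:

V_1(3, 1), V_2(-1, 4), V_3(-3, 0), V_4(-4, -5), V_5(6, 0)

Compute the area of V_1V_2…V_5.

Cross-terms: 13, 12, 15, 30, 6  ⇒  Σ = 76
Area = |Σ|/2 = 38.

38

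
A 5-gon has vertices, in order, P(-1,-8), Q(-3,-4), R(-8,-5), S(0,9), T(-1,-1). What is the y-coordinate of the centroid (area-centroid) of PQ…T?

-38/93

Apply the shoelace formula. First the cross-terms c_i = x_i·y_{i+1} − x_{i+1}·y_i:
  -20, -17, -72, 9, 7  ⇒  2A = -93, A = -46.5.
Then Σ (y_i + y_{i+1})·c_i = 114, so ȳ = 114 / (6·(-46.5)) = -38/93.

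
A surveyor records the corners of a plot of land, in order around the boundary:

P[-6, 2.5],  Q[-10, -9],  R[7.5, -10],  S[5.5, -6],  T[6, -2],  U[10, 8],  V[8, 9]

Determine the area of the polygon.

Apply Gauss's area formula: 2A = Σ (x_i·y_{i+1} − x_{i+1}·y_i), indices taken mod 7.
Cross-terms: 79, 167.5, 10, 25, 68, 26, 74  ⇒  Σ = 449.5
Area = |Σ|/2 = 224.75.

224.75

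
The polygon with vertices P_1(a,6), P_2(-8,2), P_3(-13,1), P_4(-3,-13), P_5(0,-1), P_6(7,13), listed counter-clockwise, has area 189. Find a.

-8

Write out the shoelace sum; only the two edges meeting at P_1 involve a:
2·Area = [(7·6 − a·13) + (a·2 − (-8)·6)] + 200
       = -11·a + 290 = 378
⇒ a = -8.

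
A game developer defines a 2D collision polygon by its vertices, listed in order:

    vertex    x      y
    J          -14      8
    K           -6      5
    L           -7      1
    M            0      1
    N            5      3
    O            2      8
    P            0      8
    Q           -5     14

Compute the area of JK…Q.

120.5

Σ = (-22) + (29) + (-7) + (-5) + (34) + (16) + (40) + (156) = 241
Area = |Σ|/2 = 120.5.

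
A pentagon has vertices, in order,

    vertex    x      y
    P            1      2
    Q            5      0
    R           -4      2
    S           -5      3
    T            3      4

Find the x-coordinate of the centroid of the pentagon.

-34/87

Apply the shoelace formula. First the cross-terms c_i = x_i·y_{i+1} − x_{i+1}·y_i:
  -10, 10, -2, -29, 2  ⇒  2A = -29, A = -14.5.
Then Σ (x_i + x_{i+1})·c_i = 34, so x̄ = 34 / (6·(-14.5)) = -34/87.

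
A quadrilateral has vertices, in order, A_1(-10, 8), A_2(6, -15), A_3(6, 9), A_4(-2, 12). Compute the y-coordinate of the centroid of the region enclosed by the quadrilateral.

299/165

Apply Gauss's area formula. First the cross-terms c_i = x_i·y_{i+1} − x_{i+1}·y_i:
  102, 144, 90, 104  ⇒  2A = 440, A = 220.
Then Σ (y_i + y_{i+1})·c_i = 2392, so ȳ = 2392 / (6·220) = 299/165.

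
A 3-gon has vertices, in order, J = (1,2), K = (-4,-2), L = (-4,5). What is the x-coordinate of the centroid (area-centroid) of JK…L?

-7/3

Apply the surveyor's formula. First the cross-terms c_i = x_i·y_{i+1} − x_{i+1}·y_i:
  6, -28, -13  ⇒  2A = -35, A = -17.5.
Then Σ (x_i + x_{i+1})·c_i = 245, so x̄ = 245 / (6·(-17.5)) = -7/3.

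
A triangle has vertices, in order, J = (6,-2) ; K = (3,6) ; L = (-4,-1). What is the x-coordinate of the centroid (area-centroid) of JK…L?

5/3

Apply the shoelace (surveyor's) formula. First the cross-terms c_i = x_i·y_{i+1} − x_{i+1}·y_i:
  42, 21, 14  ⇒  2A = 77, A = 38.5.
Then Σ (x_i + x_{i+1})·c_i = 385, so x̄ = 385 / (6·38.5) = 5/3.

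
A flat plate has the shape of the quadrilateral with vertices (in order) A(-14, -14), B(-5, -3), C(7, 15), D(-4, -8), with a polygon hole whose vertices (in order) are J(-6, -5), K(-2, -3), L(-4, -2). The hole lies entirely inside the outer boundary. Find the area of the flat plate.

Outer boundary:
A→B: (-14)(-3) − (-5)(-14) = -28
B→C: (-5)(15) − (7)(-3) = -54
C→D: (7)(-8) − (-4)(15) = 4
D→A: (-4)(-14) − (-14)(-8) = -56
Σ = -134
Area = |Σ|/2 = 67.
Hole:
Cross-terms: 8, -8, 8  ⇒  Σ = 8
Area = |Σ|/2 = 4.
Net area = 67 − 4 = 63.

63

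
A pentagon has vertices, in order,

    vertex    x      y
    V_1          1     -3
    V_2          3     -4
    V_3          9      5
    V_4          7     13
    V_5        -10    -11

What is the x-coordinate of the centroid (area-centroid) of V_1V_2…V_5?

Apply the shoelace (surveyor's) formula. First the cross-terms c_i = x_i·y_{i+1} − x_{i+1}·y_i:
  5, 51, 82, 53, 41  ⇒  2A = 232, A = 116.
Then Σ (x_i + x_{i+1})·c_i = 1416, so x̄ = 1416 / (6·116) = 59/29.

59/29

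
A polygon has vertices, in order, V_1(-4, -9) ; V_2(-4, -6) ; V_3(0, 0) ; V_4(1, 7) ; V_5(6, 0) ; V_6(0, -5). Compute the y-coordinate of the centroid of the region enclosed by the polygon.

Apply Gauss's area formula. First the cross-terms c_i = x_i·y_{i+1} − x_{i+1}·y_i:
  -12, 0, 0, -42, -30, -20  ⇒  2A = -104, A = -52.
Then Σ (y_i + y_{i+1})·c_i = 316, so ȳ = 316 / (6·(-52)) = -79/78.

-79/78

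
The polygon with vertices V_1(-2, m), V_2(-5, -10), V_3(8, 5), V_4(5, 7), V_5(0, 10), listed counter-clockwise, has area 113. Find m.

Write out the shoelace sum; only the two edges meeting at V_1 involve m:
2·Area = [(0·m − (-2)·10) + ((-2)·(-10) − (-5)·m)] + 136
       = 5·m + 176 = 226
⇒ m = 10.

10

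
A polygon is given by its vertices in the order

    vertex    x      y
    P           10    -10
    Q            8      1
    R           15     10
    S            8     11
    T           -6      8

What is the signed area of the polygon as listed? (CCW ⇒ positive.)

175

Apply the surveyor's formula: 2A = Σ (x_i·y_{i+1} − x_{i+1}·y_i), indices taken mod 5.
Σ = (90) + (65) + (85) + (130) + (-20) = 350
Signed area = Σ/2 = 175 (positive ⇒ counter-clockwise traversal).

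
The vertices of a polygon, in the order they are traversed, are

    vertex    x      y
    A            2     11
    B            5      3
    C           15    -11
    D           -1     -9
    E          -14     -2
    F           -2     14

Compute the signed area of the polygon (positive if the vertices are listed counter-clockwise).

A→B: (2)(3) − (5)(11) = -49
B→C: (5)(-11) − (15)(3) = -100
C→D: (15)(-9) − (-1)(-11) = -146
D→E: (-1)(-2) − (-14)(-9) = -124
E→F: (-14)(14) − (-2)(-2) = -200
F→A: (-2)(11) − (2)(14) = -50
Σ = -669
Signed area = Σ/2 = -334.5 (negative ⇒ clockwise traversal).

-334.5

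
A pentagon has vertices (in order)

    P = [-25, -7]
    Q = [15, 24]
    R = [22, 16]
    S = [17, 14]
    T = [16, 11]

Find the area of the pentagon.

Apply Gauss's area formula: 2A = Σ (x_i·y_{i+1} − x_{i+1}·y_i), indices taken mod 5.
Σ = (-495) + (-288) + (36) + (-37) + (163) = -621
Area = |Σ|/2 = 310.5.

310.5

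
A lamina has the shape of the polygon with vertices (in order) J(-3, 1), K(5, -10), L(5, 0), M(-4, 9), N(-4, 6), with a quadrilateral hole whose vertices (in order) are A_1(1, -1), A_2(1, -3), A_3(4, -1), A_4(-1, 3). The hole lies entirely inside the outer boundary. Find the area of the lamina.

Outer boundary:
Cross-terms: 25, 50, 45, 12, 14  ⇒  Σ = 146
Area = |Σ|/2 = 73.
Hole:
Apply Gauss's area formula: 2A = Σ (x_i·y_{i+1} − x_{i+1}·y_i), indices taken mod 4.
Cross-terms: -2, 11, 11, -2  ⇒  Σ = 18
Area = |Σ|/2 = 9.
Net area = 73 − 9 = 64.

64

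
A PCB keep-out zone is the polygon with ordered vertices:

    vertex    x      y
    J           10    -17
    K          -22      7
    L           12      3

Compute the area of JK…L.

344

Apply the shoelace (surveyor's) formula: 2A = Σ (x_i·y_{i+1} − x_{i+1}·y_i), indices taken mod 3.
J→K: (10)(7) − (-22)(-17) = -304
K→L: (-22)(3) − (12)(7) = -150
L→J: (12)(-17) − (10)(3) = -234
Σ = -688
Area = |Σ|/2 = 344.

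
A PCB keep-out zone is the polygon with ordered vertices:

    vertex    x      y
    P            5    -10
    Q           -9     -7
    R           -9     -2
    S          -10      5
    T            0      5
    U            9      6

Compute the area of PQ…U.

225

P→Q: (5)(-7) − (-9)(-10) = -125
Q→R: (-9)(-2) − (-9)(-7) = -45
R→S: (-9)(5) − (-10)(-2) = -65
S→T: (-10)(5) − (0)(5) = -50
T→U: (0)(6) − (9)(5) = -45
U→P: (9)(-10) − (5)(6) = -120
Σ = -450
Area = |Σ|/2 = 225.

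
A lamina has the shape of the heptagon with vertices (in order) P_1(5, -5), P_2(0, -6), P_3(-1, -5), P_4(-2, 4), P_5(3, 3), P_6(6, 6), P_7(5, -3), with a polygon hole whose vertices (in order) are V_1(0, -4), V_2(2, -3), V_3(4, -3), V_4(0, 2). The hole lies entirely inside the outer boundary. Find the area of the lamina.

52

Outer boundary:
Apply the shoelace (surveyor's) formula: 2A = Σ (x_i·y_{i+1} − x_{i+1}·y_i), indices taken mod 7.
Cross-terms: -30, -6, -14, -18, 0, -48, -10  ⇒  Σ = -126
Area = |Σ|/2 = 63.
Hole:
Σ = (8) + (6) + (8) + (0) = 22
Area = |Σ|/2 = 11.
Net area = 63 − 11 = 52.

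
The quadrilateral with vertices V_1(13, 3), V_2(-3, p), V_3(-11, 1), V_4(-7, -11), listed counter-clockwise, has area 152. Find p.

Write out the shoelace sum; only the two edges meeting at V_2 involve p:
2·Area = [(13·p − (-3)·3) + ((-3)·1 − (-11)·p)] + 250
       = 24·p + 256 = 304
⇒ p = 2.

2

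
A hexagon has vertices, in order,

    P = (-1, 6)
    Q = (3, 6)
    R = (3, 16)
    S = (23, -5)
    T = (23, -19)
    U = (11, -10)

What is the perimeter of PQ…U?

92

|PQ| = √((4)² + (0)²) = √16 = 4
|QR| = √((0)² + (10)²) = √100 = 10
|RS| = √((20)² + (-21)²) = √841 = 29
|ST| = √((0)² + (-14)²) = √196 = 14
|TU| = √((-12)² + (9)²) = √225 = 15
|UP| = √((-12)² + (16)²) = √400 = 20
Perimeter = 4 + 10 + 29 + 14 + 15 + 20 = 92.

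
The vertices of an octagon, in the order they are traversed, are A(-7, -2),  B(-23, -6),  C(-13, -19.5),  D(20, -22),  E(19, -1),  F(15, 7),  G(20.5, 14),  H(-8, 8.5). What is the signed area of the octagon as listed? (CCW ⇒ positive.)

1008.375

A→B: (-7)(-6) − (-23)(-2) = -4
B→C: (-23)(-19.5) − (-13)(-6) = 370.5
C→D: (-13)(-22) − (20)(-19.5) = 676
D→E: (20)(-1) − (19)(-22) = 398
E→F: (19)(7) − (15)(-1) = 148
F→G: (15)(14) − (20.5)(7) = 66.5
G→H: (20.5)(8.5) − (-8)(14) = 286.25
H→A: (-8)(-2) − (-7)(8.5) = 75.5
Σ = 2016.75
Signed area = Σ/2 = 1008.375 (positive ⇒ counter-clockwise traversal).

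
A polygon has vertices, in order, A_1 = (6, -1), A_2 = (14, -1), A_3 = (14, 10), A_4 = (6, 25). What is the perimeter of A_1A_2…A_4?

|A_1A_2| = √((8)² + (0)²) = √64 = 8
|A_2A_3| = √((0)² + (11)²) = √121 = 11
|A_3A_4| = √((-8)² + (15)²) = √289 = 17
|A_4A_1| = √((0)² + (-26)²) = √676 = 26
Perimeter = 8 + 11 + 17 + 26 = 62.

62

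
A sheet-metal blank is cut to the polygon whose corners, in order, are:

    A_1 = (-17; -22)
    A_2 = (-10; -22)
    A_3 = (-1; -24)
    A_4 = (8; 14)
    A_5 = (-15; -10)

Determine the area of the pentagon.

420

Apply the shoelace formula: 2A = Σ (x_i·y_{i+1} − x_{i+1}·y_i), indices taken mod 5.
A_1→A_2: (-17)(-22) − (-10)(-22) = 154
A_2→A_3: (-10)(-24) − (-1)(-22) = 218
A_3→A_4: (-1)(14) − (8)(-24) = 178
A_4→A_5: (8)(-10) − (-15)(14) = 130
A_5→A_1: (-15)(-22) − (-17)(-10) = 160
Σ = 840
Area = |Σ|/2 = 420.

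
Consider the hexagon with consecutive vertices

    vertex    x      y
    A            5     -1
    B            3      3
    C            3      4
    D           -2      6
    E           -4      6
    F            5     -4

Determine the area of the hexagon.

30

Σ = (18) + (3) + (26) + (12) + (-14) + (15) = 60
Area = |Σ|/2 = 30.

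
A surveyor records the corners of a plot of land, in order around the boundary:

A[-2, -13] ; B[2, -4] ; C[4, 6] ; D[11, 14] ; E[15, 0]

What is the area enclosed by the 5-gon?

176.5

Apply the surveyor's formula: 2A = Σ (x_i·y_{i+1} − x_{i+1}·y_i), indices taken mod 5.
Σ = (34) + (28) + (-10) + (-210) + (-195) = -353
Area = |Σ|/2 = 176.5.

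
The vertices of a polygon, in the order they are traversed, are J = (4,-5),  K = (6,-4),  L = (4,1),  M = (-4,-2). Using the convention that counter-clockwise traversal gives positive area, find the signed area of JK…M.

Apply the shoelace formula: 2A = Σ (x_i·y_{i+1} − x_{i+1}·y_i), indices taken mod 4.
J→K: (4)(-4) − (6)(-5) = 14
K→L: (6)(1) − (4)(-4) = 22
L→M: (4)(-2) − (-4)(1) = -4
M→J: (-4)(-5) − (4)(-2) = 28
Σ = 60
Signed area = Σ/2 = 30 (positive ⇒ counter-clockwise traversal).

30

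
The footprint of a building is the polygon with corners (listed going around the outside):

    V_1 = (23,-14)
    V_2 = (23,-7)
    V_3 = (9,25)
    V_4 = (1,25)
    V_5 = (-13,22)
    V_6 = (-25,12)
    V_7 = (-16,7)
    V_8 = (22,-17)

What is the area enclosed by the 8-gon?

979

V_1→V_2: (23)(-7) − (23)(-14) = 161
V_2→V_3: (23)(25) − (9)(-7) = 638
V_3→V_4: (9)(25) − (1)(25) = 200
V_4→V_5: (1)(22) − (-13)(25) = 347
V_5→V_6: (-13)(12) − (-25)(22) = 394
V_6→V_7: (-25)(7) − (-16)(12) = 17
V_7→V_8: (-16)(-17) − (22)(7) = 118
V_8→V_1: (22)(-14) − (23)(-17) = 83
Σ = 1958
Area = |Σ|/2 = 979.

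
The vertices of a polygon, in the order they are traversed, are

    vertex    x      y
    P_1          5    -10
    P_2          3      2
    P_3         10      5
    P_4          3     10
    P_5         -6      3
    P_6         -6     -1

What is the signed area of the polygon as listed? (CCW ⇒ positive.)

139

Σ = (40) + (-5) + (85) + (69) + (24) + (65) = 278
Signed area = Σ/2 = 139 (positive ⇒ counter-clockwise traversal).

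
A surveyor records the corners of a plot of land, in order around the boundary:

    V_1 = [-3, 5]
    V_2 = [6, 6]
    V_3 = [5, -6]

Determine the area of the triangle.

53.5

Apply the shoelace (surveyor's) formula: 2A = Σ (x_i·y_{i+1} − x_{i+1}·y_i), indices taken mod 3.
Cross-terms: -48, -66, 7  ⇒  Σ = -107
Area = |Σ|/2 = 53.5.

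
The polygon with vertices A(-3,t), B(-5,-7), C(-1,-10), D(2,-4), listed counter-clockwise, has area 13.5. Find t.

-7

Write out the shoelace sum; only the two edges meeting at A involve t:
2·Area = [(2·t − (-3)·(-4)) + ((-3)·(-7) − (-5)·t)] + 67
       = 7·t + 76 = 27
⇒ t = -7.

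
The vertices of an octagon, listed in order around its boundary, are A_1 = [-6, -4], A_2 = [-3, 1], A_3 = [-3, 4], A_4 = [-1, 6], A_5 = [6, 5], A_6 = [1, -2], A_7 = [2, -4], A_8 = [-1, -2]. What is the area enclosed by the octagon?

Cross-terms: -18, -9, -14, -41, -17, 0, -8, -8  ⇒  Σ = -115
Area = |Σ|/2 = 57.5.

57.5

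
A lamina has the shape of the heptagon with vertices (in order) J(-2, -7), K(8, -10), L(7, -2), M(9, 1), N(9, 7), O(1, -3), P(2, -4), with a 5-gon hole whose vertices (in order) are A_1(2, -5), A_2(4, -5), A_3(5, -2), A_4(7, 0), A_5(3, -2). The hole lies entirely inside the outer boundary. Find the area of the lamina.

Outer boundary:
Σ = (76) + (54) + (25) + (54) + (-34) + (2) + (-22) = 155
Area = |Σ|/2 = 77.5.
Hole:
Cross-terms: 10, 17, 14, -14, -11  ⇒  Σ = 16
Area = |Σ|/2 = 8.
Net area = 77.5 − 8 = 69.5.

69.5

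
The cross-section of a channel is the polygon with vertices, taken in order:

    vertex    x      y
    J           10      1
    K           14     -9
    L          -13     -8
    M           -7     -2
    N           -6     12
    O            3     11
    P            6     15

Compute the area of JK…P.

363

Cross-terms: -104, -229, -30, -96, -102, -21, -144  ⇒  Σ = -726
Area = |Σ|/2 = 363.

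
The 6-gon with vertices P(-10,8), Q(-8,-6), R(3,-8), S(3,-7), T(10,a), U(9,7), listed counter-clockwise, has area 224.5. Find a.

The doubled signed area Σ (x_i y_{i+1} − x_{i+1} y_i) is linear in a.
With a=0 it equals 491; the coefficient of a is -6 (from the two edges through T).
So -6·a + 491 = 2·224.5 = 449 ⇒ a = 7.

7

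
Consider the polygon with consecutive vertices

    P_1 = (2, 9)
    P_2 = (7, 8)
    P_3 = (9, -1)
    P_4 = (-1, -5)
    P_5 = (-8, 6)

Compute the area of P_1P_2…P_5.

Apply Gauss's area formula: 2A = Σ (x_i·y_{i+1} − x_{i+1}·y_i), indices taken mod 5.
Σ = (-47) + (-79) + (-46) + (-46) + (-84) = -302
Area = |Σ|/2 = 151.

151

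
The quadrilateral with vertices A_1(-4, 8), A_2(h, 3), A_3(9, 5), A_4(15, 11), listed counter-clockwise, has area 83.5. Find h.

Write out the shoelace sum; only the two edges meeting at A_2 involve h:
2·Area = [((-4)·3 − h·8) + (h·5 − 9·3)] + 188
       = -3·h + 149 = 167
⇒ h = -6.

-6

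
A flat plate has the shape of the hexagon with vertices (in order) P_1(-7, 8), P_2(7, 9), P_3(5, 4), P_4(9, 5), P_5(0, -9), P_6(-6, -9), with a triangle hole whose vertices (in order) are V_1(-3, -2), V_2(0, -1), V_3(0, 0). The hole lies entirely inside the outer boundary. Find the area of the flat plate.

Outer boundary:
Σ = (-119) + (-17) + (-11) + (-81) + (-54) + (-111) = -393
Area = |Σ|/2 = 196.5.
Hole:
Apply Gauss's area formula: 2A = Σ (x_i·y_{i+1} − x_{i+1}·y_i), indices taken mod 3.
Σ = (3) + (0) + (0) = 3
Area = |Σ|/2 = 1.5.
Net area = 196.5 − 1.5 = 195.

195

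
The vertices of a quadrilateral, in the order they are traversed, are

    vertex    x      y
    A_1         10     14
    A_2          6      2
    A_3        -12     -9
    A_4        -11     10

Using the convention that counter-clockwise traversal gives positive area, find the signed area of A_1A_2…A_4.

-283.5

Apply the shoelace (surveyor's) formula: 2A = Σ (x_i·y_{i+1} − x_{i+1}·y_i), indices taken mod 4.
Cross-terms: -64, -30, -219, -254  ⇒  Σ = -567
Signed area = Σ/2 = -283.5 (negative ⇒ clockwise traversal).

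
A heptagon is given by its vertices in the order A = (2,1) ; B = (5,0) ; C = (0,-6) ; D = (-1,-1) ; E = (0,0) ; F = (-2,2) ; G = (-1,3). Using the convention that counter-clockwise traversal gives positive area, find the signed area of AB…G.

Apply the surveyor's formula: 2A = Σ (x_i·y_{i+1} − x_{i+1}·y_i), indices taken mod 7.
Σ = (-5) + (-30) + (-6) + (0) + (0) + (-4) + (-7) = -52
Signed area = Σ/2 = -26 (negative ⇒ clockwise traversal).

-26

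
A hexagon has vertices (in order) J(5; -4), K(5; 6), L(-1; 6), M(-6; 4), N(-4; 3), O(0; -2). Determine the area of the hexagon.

67

Apply Gauss's area formula: 2A = Σ (x_i·y_{i+1} − x_{i+1}·y_i), indices taken mod 6.
Cross-terms: 50, 36, 32, -2, 8, 10  ⇒  Σ = 134
Area = |Σ|/2 = 67.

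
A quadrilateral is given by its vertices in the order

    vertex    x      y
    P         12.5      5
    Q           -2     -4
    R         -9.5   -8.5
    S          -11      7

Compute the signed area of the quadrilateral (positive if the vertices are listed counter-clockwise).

-181.75

Apply Gauss's area formula: 2A = Σ (x_i·y_{i+1} − x_{i+1}·y_i), indices taken mod 4.
Σ = (-40) + (-21) + (-160) + (-142.5) = -363.5
Signed area = Σ/2 = -181.75 (negative ⇒ clockwise traversal).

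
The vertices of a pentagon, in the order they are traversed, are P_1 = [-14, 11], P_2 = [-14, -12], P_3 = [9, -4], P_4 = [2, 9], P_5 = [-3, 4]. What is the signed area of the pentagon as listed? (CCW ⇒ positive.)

P_1→P_2: (-14)(-12) − (-14)(11) = 322
P_2→P_3: (-14)(-4) − (9)(-12) = 164
P_3→P_4: (9)(9) − (2)(-4) = 89
P_4→P_5: (2)(4) − (-3)(9) = 35
P_5→P_1: (-3)(11) − (-14)(4) = 23
Σ = 633
Signed area = Σ/2 = 316.5 (positive ⇒ counter-clockwise traversal).

316.5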